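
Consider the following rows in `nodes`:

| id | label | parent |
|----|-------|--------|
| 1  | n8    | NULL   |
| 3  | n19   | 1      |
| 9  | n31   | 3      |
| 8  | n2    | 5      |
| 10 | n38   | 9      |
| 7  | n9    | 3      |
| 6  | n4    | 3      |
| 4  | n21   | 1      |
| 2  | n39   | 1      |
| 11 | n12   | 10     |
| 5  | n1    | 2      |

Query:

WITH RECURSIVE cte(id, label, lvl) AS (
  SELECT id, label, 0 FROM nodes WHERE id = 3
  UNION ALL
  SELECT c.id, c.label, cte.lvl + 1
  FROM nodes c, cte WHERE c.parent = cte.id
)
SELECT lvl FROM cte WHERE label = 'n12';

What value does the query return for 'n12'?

Base: id=3 (n19) at lvl 0.
Iteration 1: rows with parent in {3} -> n4 (id 6, lvl 1), n9 (id 7, lvl 1), n31 (id 9, lvl 1).
Iteration 2: rows with parent in {6,7,9} -> n38 (id 10, lvl 2).
Iteration 3: rows with parent in {10} -> n12 (id 11, lvl 3).
Iteration 4: no rows with parent in {11}; recursion stops.

3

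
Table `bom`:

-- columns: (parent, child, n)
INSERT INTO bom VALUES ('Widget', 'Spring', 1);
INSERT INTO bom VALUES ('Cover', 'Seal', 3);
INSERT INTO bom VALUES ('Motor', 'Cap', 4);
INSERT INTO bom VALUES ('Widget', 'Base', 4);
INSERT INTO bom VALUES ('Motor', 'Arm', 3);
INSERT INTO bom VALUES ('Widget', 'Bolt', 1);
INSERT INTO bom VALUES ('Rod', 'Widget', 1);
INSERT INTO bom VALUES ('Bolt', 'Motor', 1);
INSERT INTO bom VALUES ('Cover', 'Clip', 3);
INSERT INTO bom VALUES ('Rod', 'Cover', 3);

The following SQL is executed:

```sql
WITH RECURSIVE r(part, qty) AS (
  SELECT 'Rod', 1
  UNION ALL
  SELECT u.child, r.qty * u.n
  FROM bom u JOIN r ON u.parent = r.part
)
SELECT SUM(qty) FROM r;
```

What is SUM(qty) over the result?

Base: (Rod, qty=1).
Iteration 1: components of {Rod} -> Cover = 1*3 = 3, Widget = 1*1 = 1.
Iteration 2: components of {Cover,Widget} -> Base = 1*4 = 4, Bolt = 1*1 = 1, Clip = 3*3 = 9, Seal = 3*3 = 9, Spring = 1*1 = 1.
Iteration 3: components of {Base,Bolt,Clip,Seal,Spring} -> Motor = 1*1 = 1.
Iteration 4: components of {Motor} -> Arm = 1*3 = 3, Cap = 1*4 = 4.
Iteration 5: no further components; recursion stops.
SUM(qty) = 1 + 3 + 1 + 9 + 9 + 1 + 4 + 1 + 1 + 4 + 3 = 37.

37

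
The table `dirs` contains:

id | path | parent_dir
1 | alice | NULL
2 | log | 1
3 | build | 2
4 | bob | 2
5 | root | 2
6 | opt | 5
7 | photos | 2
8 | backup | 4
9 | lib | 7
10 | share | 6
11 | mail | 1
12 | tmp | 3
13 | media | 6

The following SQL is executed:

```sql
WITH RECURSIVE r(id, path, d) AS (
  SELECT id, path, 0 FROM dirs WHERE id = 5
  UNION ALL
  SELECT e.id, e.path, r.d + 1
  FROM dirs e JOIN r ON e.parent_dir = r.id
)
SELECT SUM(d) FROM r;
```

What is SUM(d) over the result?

5

Base: id=5 (root) at d 0.
Iteration 1: rows with parent_dir in {5} -> opt (id 6, d 1).
Iteration 2: rows with parent_dir in {6} -> share (id 10, d 2), media (id 13, d 2).
Iteration 3: no rows with parent_dir in {10,13}; recursion stops.
SUM(d) = 0 + 1 + 2 + 2 = 5.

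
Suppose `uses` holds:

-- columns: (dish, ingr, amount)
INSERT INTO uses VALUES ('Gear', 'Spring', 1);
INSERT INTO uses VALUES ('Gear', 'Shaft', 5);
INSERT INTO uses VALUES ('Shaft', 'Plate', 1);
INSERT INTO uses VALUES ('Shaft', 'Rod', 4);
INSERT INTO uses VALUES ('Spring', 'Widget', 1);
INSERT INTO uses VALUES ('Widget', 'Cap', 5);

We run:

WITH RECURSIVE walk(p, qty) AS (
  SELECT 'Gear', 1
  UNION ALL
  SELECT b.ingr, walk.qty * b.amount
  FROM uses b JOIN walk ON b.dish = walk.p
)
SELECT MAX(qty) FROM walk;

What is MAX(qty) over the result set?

20

Base: (Gear, qty=1).
Iteration 1: components of {Gear} -> Shaft = 1*5 = 5, Spring = 1*1 = 1.
Iteration 2: components of {Shaft,Spring} -> Plate = 5*1 = 5, Rod = 5*4 = 20, Widget = 1*1 = 1.
Iteration 3: components of {Plate,Rod,Widget} -> Cap = 1*5 = 5.
Iteration 4: no further components; recursion stops.
qty values: 1, 1, 5, 1, 20, 5, 5; the maximum is 20.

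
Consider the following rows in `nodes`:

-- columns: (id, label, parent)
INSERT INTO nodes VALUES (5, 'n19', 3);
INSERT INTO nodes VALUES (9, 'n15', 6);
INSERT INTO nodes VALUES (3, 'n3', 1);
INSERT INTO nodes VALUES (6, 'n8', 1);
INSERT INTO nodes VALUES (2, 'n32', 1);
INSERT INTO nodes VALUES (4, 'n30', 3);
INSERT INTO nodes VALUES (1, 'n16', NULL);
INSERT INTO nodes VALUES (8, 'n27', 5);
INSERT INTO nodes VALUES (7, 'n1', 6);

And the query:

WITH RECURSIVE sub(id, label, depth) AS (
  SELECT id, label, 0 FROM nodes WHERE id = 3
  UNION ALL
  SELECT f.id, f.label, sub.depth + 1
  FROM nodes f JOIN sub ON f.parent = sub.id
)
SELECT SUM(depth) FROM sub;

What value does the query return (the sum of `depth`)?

4

Base: id=3 (n3) at depth 0.
Iteration 1: rows with parent in {3} -> n30 (id 4, depth 1), n19 (id 5, depth 1).
Iteration 2: rows with parent in {4,5} -> n27 (id 8, depth 2).
Iteration 3: no rows with parent in {8}; recursion stops.
SUM(depth) = 0 + 1 + 1 + 2 = 4.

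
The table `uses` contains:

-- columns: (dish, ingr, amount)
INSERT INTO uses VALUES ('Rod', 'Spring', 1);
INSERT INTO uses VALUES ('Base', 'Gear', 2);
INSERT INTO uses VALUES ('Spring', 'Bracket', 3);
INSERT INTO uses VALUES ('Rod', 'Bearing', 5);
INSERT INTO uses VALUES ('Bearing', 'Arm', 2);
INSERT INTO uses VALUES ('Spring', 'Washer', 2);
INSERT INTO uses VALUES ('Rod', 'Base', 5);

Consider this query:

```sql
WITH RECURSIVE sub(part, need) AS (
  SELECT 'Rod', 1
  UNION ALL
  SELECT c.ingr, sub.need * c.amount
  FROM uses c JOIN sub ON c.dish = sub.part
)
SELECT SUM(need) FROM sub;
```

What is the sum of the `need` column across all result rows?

Base: (Rod, need=1).
Iteration 1: components of {Rod} -> Base = 1*5 = 5, Bearing = 1*5 = 5, Spring = 1*1 = 1.
Iteration 2: components of {Base,Bearing,Spring} -> Arm = 5*2 = 10, Bracket = 1*3 = 3, Gear = 5*2 = 10, Washer = 1*2 = 2.
Iteration 3: no further components; recursion stops.
SUM(need) = 1 + 1 + 5 + 5 + 2 + 3 + 10 + 10 = 37.

37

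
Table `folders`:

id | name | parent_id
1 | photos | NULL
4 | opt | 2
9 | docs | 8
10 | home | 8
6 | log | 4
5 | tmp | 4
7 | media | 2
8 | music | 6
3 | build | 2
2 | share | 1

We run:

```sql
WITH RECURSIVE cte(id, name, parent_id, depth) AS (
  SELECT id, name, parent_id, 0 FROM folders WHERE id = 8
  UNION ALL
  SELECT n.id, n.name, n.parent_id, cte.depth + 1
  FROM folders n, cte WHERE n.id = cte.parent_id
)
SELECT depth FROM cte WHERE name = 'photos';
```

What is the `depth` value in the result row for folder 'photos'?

Base: id=8 (music), parent_id=6, depth 0.
Iteration 1: join on id=6 -> log (id 6, parent_id=4, depth 1).
Iteration 2: join on id=4 -> opt (id 4, parent_id=2, depth 2).
Iteration 3: join on id=2 -> share (id 2, parent_id=1, depth 3).
Iteration 4: join on id=1 -> photos (id 1, parent_id=NULL, depth 4).
Iteration 5: parent_id is NULL; no match; recursion stops.

4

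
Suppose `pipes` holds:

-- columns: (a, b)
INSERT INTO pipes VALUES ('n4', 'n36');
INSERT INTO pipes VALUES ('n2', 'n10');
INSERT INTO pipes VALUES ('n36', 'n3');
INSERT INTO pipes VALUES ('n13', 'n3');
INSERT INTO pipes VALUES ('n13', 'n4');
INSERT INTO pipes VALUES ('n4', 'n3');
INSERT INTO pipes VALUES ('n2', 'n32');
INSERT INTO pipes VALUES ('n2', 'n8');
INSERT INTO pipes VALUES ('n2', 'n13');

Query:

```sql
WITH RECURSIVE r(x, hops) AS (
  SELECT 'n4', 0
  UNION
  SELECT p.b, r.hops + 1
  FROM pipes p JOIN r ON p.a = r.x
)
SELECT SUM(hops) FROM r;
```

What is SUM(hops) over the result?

4

Base: (n4, hops=0).
Iteration 1: edges from {n4} -> (n3, hops=1), (n36, hops=1).
Iteration 2: edges from {n3,n36} -> (n3, hops=2).
Iteration 3: no outgoing edges from {n3}; recursion stops.
SUM(hops) = 0 + 1 + 1 + 2 = 4.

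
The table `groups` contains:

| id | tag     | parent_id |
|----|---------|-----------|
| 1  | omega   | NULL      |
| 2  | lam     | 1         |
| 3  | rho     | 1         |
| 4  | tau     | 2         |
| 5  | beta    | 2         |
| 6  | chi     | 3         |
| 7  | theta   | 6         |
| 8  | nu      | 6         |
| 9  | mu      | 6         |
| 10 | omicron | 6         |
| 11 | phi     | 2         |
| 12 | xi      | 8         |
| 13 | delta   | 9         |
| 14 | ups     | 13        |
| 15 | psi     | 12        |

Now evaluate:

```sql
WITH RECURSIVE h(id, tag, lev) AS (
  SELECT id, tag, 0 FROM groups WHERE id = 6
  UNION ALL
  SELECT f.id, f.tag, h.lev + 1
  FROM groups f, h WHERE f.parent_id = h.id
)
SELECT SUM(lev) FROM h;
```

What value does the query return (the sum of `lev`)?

14

Base: id=6 (chi) at lev 0.
Iteration 1: rows with parent_id in {6} -> theta (id 7, lev 1), nu (id 8, lev 1), mu (id 9, lev 1), omicron (id 10, lev 1).
Iteration 2: rows with parent_id in {7,8,9,10} -> xi (id 12, lev 2), delta (id 13, lev 2).
Iteration 3: rows with parent_id in {12,13} -> ups (id 14, lev 3), psi (id 15, lev 3).
Iteration 4: no rows with parent_id in {14,15}; recursion stops.
SUM(lev) = 0 + 1 + 1 + 1 + 1 + 2 + 2 + 3 + 3 = 14.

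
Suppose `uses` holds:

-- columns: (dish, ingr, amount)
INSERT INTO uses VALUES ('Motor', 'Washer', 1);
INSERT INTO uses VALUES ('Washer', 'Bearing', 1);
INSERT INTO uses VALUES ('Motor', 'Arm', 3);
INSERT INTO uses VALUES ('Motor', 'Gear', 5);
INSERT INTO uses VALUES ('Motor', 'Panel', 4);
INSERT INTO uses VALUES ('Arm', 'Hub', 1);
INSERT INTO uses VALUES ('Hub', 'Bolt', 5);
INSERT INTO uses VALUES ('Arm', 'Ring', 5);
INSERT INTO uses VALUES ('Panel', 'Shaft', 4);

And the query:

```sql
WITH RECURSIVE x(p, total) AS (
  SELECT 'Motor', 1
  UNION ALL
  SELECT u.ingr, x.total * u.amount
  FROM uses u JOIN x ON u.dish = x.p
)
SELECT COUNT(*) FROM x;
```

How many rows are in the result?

10

Base: (Motor, total=1).
Iteration 1: components of {Motor} -> Arm = 1*3 = 3, Gear = 1*5 = 5, Panel = 1*4 = 4, Washer = 1*1 = 1.
Iteration 2: components of {Arm,Gear,Panel,Washer} -> Bearing = 1*1 = 1, Hub = 3*1 = 3, Ring = 3*5 = 15, Shaft = 4*4 = 16.
Iteration 3: components of {Bearing,Hub,Ring,Shaft} -> Bolt = 3*5 = 15.
Iteration 4: no further components; recursion stops.
Total rows emitted: 10.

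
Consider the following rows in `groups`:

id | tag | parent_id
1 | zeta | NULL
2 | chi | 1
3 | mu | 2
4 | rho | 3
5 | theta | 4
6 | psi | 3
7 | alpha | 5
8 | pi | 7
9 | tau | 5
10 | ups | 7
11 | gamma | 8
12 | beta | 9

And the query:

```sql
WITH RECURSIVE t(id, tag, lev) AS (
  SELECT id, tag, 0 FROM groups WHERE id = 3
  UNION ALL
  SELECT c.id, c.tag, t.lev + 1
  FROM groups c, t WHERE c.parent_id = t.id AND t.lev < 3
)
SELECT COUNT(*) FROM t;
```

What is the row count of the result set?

6

Base: id=3 (mu) at lev 0.
Iteration 1: rows with parent_id in {3} -> rho (id 4, lev 1), psi (id 6, lev 1).
Iteration 2: rows with parent_id in {4,6} -> theta (id 5, lev 2).
Iteration 3: rows with parent_id in {5} -> alpha (id 7, lev 3), tau (id 9, lev 3).
Iteration 4: lev < 3 fails for all current rows; recursion stops.
Total rows emitted: 6.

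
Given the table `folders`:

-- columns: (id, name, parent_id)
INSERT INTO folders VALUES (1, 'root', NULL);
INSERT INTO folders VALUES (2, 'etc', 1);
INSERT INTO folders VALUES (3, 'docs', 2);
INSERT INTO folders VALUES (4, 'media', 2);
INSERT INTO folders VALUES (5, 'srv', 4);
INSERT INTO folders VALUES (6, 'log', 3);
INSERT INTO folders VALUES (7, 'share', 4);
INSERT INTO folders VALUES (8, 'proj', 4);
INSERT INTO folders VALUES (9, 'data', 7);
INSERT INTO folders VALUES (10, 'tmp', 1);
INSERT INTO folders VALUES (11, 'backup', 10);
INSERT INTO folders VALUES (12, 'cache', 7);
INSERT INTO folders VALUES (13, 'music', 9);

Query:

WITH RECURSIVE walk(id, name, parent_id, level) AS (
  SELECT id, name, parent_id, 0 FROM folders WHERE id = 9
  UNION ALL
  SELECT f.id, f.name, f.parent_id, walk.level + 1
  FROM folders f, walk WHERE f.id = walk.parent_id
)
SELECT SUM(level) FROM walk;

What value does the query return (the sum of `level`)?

Base: id=9 (data), parent_id=7, level 0.
Iteration 1: join on id=7 -> share (id 7, parent_id=4, level 1).
Iteration 2: join on id=4 -> media (id 4, parent_id=2, level 2).
Iteration 3: join on id=2 -> etc (id 2, parent_id=1, level 3).
Iteration 4: join on id=1 -> root (id 1, parent_id=NULL, level 4).
Iteration 5: parent_id is NULL; no match; recursion stops.
SUM(level) = 0 + 1 + 2 + 3 + 4 = 10.

10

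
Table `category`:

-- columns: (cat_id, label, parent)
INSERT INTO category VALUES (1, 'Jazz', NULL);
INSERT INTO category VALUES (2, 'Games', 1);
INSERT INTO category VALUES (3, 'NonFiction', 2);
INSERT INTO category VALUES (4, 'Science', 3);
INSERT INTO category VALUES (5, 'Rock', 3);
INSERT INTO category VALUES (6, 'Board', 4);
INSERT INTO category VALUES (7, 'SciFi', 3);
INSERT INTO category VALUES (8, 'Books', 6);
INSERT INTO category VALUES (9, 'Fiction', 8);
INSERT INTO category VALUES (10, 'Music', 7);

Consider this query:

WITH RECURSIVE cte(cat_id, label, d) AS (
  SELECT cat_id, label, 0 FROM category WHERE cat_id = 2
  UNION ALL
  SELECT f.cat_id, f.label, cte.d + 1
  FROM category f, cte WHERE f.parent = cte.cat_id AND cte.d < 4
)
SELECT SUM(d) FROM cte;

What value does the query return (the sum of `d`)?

17

Base: cat_id=2 (Games) at d 0.
Iteration 1: rows with parent in {2} -> NonFiction (id 3, d 1).
Iteration 2: rows with parent in {3} -> Science (id 4, d 2), Rock (id 5, d 2), SciFi (id 7, d 2).
Iteration 3: rows with parent in {4,5,7} -> Board (id 6, d 3), Music (id 10, d 3).
Iteration 4: rows with parent in {6,10} -> Books (id 8, d 4).
Iteration 5: d < 4 fails for all current rows; recursion stops.
SUM(d) = 0 + 1 + 2 + 2 + 2 + 3 + 3 + 4 = 17.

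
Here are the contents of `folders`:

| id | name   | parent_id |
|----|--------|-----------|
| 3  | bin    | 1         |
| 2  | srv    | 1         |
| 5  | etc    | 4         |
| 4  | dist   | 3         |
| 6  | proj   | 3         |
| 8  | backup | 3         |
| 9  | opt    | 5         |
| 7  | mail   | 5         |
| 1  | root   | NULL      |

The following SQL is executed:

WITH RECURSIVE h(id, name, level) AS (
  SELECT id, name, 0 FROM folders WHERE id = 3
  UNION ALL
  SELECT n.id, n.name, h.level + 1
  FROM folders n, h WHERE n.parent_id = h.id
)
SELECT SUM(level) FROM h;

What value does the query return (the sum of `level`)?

11

Base: id=3 (bin) at level 0.
Iteration 1: rows with parent_id in {3} -> dist (id 4, level 1), proj (id 6, level 1), backup (id 8, level 1).
Iteration 2: rows with parent_id in {4,6,8} -> etc (id 5, level 2).
Iteration 3: rows with parent_id in {5} -> mail (id 7, level 3), opt (id 9, level 3).
Iteration 4: no rows with parent_id in {7,9}; recursion stops.
SUM(level) = 0 + 1 + 1 + 1 + 2 + 3 + 3 = 11.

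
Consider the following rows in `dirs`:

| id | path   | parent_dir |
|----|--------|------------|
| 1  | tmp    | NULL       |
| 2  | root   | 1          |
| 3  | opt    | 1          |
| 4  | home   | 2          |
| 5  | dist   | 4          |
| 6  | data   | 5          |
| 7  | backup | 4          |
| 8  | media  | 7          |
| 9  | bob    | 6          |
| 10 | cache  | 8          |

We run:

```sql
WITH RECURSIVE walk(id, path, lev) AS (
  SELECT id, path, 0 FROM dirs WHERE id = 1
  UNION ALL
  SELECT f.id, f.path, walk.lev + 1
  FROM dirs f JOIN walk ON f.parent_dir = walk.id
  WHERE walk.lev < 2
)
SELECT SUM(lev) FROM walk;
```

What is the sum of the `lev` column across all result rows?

4

Base: id=1 (tmp) at lev 0.
Iteration 1: rows with parent_dir in {1} -> root (id 2, lev 1), opt (id 3, lev 1).
Iteration 2: rows with parent_dir in {2,3} -> home (id 4, lev 2).
Iteration 3: lev < 2 fails for all current rows; recursion stops.
SUM(lev) = 0 + 1 + 1 + 2 = 4.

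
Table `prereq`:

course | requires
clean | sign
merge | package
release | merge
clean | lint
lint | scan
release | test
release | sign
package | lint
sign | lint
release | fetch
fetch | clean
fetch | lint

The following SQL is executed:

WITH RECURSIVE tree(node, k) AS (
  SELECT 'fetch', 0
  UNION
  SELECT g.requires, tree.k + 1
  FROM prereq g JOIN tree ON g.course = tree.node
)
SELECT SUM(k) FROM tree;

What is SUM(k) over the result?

Base: (fetch, k=0).
Iteration 1: edges from {fetch} -> (clean, k=1), (lint, k=1).
Iteration 2: edges from {clean,lint} -> (lint, k=2), (scan, k=2), (sign, k=2).
Iteration 3: edges from {lint,scan,sign} -> (lint, k=3), (scan, k=3).
Iteration 4: edges from {lint,scan} -> (scan, k=4).
Iteration 5: no outgoing edges from {scan}; recursion stops.
SUM(k) = 0 + 1 + 1 + 2 + 2 + 2 + 3 + 3 + 4 = 18.

18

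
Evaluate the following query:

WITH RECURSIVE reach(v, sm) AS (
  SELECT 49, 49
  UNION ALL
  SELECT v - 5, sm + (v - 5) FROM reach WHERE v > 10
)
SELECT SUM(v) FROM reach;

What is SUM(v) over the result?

261

Base: v=49, sm=49.
Iteration 1: 49 > 10 holds -> v = 49 - 5 = 44, sm = 49 + 44 = 93.
Iteration 2: 44 > 10 holds -> v = 44 - 5 = 39, sm = 93 + 39 = 132.
Iteration 3: 39 > 10 holds -> v = 39 - 5 = 34, sm = 132 + 34 = 166.
Iteration 4: 34 > 10 holds -> v = 34 - 5 = 29, sm = 166 + 29 = 195.
Iteration 5: 29 > 10 holds -> v = 29 - 5 = 24, sm = 195 + 24 = 219.
Iteration 6: 24 > 10 holds -> v = 24 - 5 = 19, sm = 219 + 19 = 238.
Iteration 7: 19 > 10 holds -> v = 19 - 5 = 14, sm = 238 + 14 = 252.
Iteration 8: 14 > 10 holds -> v = 14 - 5 = 9, sm = 252 + 9 = 261.
Iteration 9: 9 > 10 fails; recursion stops.
SUM(v) = 49 + 44 + 39 + 34 + 29 + 24 + 19 + 14 + 9 = 261.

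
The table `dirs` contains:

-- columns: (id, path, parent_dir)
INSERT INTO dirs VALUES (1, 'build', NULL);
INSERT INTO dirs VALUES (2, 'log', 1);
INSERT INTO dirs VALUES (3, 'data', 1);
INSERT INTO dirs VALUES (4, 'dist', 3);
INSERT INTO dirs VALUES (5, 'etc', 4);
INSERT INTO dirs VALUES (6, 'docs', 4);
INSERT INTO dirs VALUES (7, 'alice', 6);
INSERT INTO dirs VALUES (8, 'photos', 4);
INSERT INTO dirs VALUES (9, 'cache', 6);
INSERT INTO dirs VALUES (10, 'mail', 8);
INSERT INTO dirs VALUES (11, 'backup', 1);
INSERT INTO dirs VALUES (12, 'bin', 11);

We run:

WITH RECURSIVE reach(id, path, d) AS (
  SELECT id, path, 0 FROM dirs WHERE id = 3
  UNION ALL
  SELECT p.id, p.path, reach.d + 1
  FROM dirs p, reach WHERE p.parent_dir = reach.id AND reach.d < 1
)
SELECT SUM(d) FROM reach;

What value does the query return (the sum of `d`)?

1

Base: id=3 (data) at d 0.
Iteration 1: rows with parent_dir in {3} -> dist (id 4, d 1).
Iteration 2: d < 1 fails for all current rows; recursion stops.
SUM(d) = 0 + 1 = 1.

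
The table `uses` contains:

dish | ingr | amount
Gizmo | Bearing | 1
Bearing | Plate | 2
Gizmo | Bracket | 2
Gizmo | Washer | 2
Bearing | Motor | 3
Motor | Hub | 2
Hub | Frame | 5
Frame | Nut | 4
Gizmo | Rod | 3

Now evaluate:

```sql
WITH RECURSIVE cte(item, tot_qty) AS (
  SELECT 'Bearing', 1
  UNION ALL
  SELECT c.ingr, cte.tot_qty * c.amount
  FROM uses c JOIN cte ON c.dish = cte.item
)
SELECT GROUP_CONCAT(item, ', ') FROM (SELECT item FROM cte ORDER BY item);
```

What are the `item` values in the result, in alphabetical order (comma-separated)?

Bearing, Frame, Hub, Motor, Nut, Plate

Base: (Bearing, tot_qty=1).
Iteration 1: components of {Bearing} -> Motor = 1*3 = 3, Plate = 1*2 = 2.
Iteration 2: components of {Motor,Plate} -> Hub = 3*2 = 6.
Iteration 3: components of {Hub} -> Frame = 6*5 = 30.
Iteration 4: components of {Frame} -> Nut = 30*4 = 120.
Iteration 5: no further components; recursion stops.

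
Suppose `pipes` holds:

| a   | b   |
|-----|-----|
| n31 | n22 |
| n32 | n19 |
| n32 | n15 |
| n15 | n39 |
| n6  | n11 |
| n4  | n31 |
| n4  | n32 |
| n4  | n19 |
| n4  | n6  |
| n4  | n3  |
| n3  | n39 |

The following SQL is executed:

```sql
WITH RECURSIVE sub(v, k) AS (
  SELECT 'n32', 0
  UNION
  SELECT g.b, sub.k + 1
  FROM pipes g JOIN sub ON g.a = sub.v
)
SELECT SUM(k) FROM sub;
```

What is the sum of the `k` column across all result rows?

4

Base: (n32, k=0).
Iteration 1: edges from {n32} -> (n15, k=1), (n19, k=1).
Iteration 2: edges from {n15,n19} -> (n39, k=2).
Iteration 3: no outgoing edges from {n39}; recursion stops.
SUM(k) = 0 + 1 + 1 + 2 = 4.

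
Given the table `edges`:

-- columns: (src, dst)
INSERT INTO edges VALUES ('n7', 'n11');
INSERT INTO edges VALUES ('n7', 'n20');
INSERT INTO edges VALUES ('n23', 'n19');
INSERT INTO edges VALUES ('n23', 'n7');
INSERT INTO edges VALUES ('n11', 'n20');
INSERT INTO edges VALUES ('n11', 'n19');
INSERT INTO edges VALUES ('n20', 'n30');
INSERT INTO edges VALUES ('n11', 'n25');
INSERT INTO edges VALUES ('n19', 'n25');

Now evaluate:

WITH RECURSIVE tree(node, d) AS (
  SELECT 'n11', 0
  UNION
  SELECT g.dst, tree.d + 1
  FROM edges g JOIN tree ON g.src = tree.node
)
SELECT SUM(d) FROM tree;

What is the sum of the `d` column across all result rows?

Base: (n11, d=0).
Iteration 1: edges from {n11} -> (n19, d=1), (n20, d=1), (n25, d=1).
Iteration 2: edges from {n19,n20,n25} -> (n25, d=2), (n30, d=2).
Iteration 3: no outgoing edges from {n25,n30}; recursion stops.
SUM(d) = 0 + 1 + 1 + 1 + 2 + 2 = 7.

7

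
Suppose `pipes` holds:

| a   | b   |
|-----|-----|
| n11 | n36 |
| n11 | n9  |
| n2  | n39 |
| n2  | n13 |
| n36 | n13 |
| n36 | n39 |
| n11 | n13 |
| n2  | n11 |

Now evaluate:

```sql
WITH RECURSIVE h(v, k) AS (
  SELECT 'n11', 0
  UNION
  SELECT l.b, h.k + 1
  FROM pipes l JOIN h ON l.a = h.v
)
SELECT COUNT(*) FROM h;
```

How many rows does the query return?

6

Base: (n11, k=0).
Iteration 1: edges from {n11} -> (n13, k=1), (n36, k=1), (n9, k=1).
Iteration 2: edges from {n13,n36,n9} -> (n13, k=2), (n39, k=2).
Iteration 3: no outgoing edges from {n13,n39}; recursion stops.
Total rows emitted: 6.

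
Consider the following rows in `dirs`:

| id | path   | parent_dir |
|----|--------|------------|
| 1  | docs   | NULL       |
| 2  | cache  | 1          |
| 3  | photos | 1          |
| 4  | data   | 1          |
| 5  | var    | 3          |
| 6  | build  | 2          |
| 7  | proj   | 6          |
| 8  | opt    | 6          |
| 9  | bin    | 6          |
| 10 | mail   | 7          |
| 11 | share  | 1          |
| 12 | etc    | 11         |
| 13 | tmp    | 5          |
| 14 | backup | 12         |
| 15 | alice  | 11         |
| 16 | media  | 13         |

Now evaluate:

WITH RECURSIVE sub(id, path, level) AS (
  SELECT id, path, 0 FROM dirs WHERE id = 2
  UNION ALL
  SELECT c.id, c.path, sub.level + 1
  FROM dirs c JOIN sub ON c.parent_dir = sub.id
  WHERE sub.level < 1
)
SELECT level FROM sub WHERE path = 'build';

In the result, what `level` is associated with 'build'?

Base: id=2 (cache) at level 0.
Iteration 1: rows with parent_dir in {2} -> build (id 6, level 1).
Iteration 2: level < 1 fails for all current rows; recursion stops.

1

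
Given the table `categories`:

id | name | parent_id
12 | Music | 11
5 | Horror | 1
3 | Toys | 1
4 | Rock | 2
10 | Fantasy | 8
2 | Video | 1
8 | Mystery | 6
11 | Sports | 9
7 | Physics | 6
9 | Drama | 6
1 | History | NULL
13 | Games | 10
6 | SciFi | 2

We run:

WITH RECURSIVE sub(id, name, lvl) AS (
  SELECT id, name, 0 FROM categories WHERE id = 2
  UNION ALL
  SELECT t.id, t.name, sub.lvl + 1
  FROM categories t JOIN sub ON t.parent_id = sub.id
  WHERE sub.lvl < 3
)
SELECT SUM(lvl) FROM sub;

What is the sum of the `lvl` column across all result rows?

Base: id=2 (Video) at lvl 0.
Iteration 1: rows with parent_id in {2} -> Rock (id 4, lvl 1), SciFi (id 6, lvl 1).
Iteration 2: rows with parent_id in {4,6} -> Physics (id 7, lvl 2), Mystery (id 8, lvl 2), Drama (id 9, lvl 2).
Iteration 3: rows with parent_id in {7,8,9} -> Fantasy (id 10, lvl 3), Sports (id 11, lvl 3).
Iteration 4: lvl < 3 fails for all current rows; recursion stops.
SUM(lvl) = 0 + 1 + 1 + 2 + 2 + 2 + 3 + 3 = 14.

14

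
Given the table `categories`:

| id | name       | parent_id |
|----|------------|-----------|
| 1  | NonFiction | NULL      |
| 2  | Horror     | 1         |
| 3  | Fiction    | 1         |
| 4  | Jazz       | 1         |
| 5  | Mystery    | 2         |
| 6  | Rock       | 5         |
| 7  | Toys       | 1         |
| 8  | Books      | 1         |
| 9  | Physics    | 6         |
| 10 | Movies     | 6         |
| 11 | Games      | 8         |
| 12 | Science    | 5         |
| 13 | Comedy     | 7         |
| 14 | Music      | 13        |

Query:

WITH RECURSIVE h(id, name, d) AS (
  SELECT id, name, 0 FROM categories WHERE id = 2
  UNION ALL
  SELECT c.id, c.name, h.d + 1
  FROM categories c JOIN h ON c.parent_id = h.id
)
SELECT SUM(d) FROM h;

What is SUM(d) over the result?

Base: id=2 (Horror) at d 0.
Iteration 1: rows with parent_id in {2} -> Mystery (id 5, d 1).
Iteration 2: rows with parent_id in {5} -> Rock (id 6, d 2), Science (id 12, d 2).
Iteration 3: rows with parent_id in {6,12} -> Physics (id 9, d 3), Movies (id 10, d 3).
Iteration 4: no rows with parent_id in {9,10}; recursion stops.
SUM(d) = 0 + 1 + 2 + 2 + 3 + 3 = 11.

11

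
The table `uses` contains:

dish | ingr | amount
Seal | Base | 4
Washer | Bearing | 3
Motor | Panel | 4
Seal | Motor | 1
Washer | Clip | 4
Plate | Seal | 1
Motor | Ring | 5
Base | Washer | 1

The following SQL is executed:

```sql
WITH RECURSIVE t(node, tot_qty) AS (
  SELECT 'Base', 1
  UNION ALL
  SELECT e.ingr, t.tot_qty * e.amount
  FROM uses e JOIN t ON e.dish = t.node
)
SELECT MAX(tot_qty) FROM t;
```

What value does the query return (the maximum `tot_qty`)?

Base: (Base, tot_qty=1).
Iteration 1: components of {Base} -> Washer = 1*1 = 1.
Iteration 2: components of {Washer} -> Bearing = 1*3 = 3, Clip = 1*4 = 4.
Iteration 3: no further components; recursion stops.
tot_qty values: 1, 1, 4, 3; the maximum is 4.

4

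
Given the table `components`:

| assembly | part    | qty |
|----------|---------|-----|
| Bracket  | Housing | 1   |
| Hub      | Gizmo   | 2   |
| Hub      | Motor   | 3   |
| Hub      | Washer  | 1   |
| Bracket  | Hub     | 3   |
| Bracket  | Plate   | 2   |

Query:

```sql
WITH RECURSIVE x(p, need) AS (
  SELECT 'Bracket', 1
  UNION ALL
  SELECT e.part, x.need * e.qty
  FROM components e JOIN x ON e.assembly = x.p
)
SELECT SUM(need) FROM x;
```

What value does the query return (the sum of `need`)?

Base: (Bracket, need=1).
Iteration 1: components of {Bracket} -> Housing = 1*1 = 1, Hub = 1*3 = 3, Plate = 1*2 = 2.
Iteration 2: components of {Housing,Hub,Plate} -> Gizmo = 3*2 = 6, Motor = 3*3 = 9, Washer = 3*1 = 3.
Iteration 3: no further components; recursion stops.
SUM(need) = 1 + 3 + 1 + 2 + 3 + 9 + 6 = 25.

25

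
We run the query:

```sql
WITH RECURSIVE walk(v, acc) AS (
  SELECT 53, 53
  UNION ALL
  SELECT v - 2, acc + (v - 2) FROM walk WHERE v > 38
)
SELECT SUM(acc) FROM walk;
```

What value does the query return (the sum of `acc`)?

Base: v=53, acc=53.
Iteration 1: 53 > 38 holds -> v = 53 - 2 = 51, acc = 53 + 51 = 104.
Iteration 2: 51 > 38 holds -> v = 51 - 2 = 49, acc = 104 + 49 = 153.
Iteration 3: 49 > 38 holds -> v = 49 - 2 = 47, acc = 153 + 47 = 200.
Iteration 4: 47 > 38 holds -> v = 47 - 2 = 45, acc = 200 + 45 = 245.
Iteration 5: 45 > 38 holds -> v = 45 - 2 = 43, acc = 245 + 43 = 288.
Iteration 6: 43 > 38 holds -> v = 43 - 2 = 41, acc = 288 + 41 = 329.
Iteration 7: 41 > 38 holds -> v = 41 - 2 = 39, acc = 329 + 39 = 368.
Iteration 8: 39 > 38 holds -> v = 39 - 2 = 37, acc = 368 + 37 = 405.
Iteration 9: 37 > 38 fails; recursion stops.
SUM(acc) = 53 + 104 + 153 + 200 + 245 + 288 + 329 + 368 + 405 = 2145.

2145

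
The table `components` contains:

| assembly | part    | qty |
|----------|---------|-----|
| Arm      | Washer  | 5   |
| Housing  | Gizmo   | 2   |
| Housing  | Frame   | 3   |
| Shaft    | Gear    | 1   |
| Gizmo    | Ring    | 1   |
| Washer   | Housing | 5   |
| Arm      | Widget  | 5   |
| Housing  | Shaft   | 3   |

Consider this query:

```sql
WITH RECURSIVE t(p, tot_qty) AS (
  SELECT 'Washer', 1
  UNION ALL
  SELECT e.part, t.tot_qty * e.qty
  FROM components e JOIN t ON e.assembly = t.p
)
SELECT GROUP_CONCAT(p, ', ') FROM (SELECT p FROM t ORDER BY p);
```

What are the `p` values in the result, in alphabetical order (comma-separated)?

Base: (Washer, tot_qty=1).
Iteration 1: components of {Washer} -> Housing = 1*5 = 5.
Iteration 2: components of {Housing} -> Frame = 5*3 = 15, Gizmo = 5*2 = 10, Shaft = 5*3 = 15.
Iteration 3: components of {Frame,Gizmo,Shaft} -> Gear = 15*1 = 15, Ring = 10*1 = 10.
Iteration 4: no further components; recursion stops.

Frame, Gear, Gizmo, Housing, Ring, Shaft, Washer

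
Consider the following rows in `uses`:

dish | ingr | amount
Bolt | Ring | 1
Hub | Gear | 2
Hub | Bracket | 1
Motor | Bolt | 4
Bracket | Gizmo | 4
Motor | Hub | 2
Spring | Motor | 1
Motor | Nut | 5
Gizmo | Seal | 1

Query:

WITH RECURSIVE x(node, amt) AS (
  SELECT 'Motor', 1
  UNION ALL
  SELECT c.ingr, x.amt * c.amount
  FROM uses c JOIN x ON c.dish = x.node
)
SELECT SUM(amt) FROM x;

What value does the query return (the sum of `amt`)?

Base: (Motor, amt=1).
Iteration 1: components of {Motor} -> Bolt = 1*4 = 4, Hub = 1*2 = 2, Nut = 1*5 = 5.
Iteration 2: components of {Bolt,Hub,Nut} -> Bracket = 2*1 = 2, Gear = 2*2 = 4, Ring = 4*1 = 4.
Iteration 3: components of {Bracket,Gear,Ring} -> Gizmo = 2*4 = 8.
Iteration 4: components of {Gizmo} -> Seal = 8*1 = 8.
Iteration 5: no further components; recursion stops.
SUM(amt) = 1 + 4 + 2 + 5 + 4 + 2 + 4 + 8 + 8 = 38.

38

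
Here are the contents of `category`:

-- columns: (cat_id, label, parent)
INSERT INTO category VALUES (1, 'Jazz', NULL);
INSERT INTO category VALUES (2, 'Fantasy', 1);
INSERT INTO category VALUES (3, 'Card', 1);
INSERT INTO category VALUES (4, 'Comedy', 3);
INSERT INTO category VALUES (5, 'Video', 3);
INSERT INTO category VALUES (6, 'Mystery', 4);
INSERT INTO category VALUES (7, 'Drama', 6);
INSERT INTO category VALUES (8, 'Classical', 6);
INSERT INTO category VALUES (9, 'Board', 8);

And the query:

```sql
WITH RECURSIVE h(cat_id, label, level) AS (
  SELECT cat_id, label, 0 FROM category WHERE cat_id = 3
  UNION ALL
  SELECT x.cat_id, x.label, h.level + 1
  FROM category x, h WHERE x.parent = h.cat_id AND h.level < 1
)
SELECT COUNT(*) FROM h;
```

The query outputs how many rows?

Base: cat_id=3 (Card) at level 0.
Iteration 1: rows with parent in {3} -> Comedy (id 4, level 1), Video (id 5, level 1).
Iteration 2: level < 1 fails for all current rows; recursion stops.
Total rows emitted: 3.

3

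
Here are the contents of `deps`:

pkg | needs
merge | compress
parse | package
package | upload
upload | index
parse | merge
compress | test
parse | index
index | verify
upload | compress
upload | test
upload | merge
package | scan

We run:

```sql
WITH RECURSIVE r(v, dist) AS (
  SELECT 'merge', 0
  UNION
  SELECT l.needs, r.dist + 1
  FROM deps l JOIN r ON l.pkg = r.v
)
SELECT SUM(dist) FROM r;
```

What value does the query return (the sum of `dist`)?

3

Base: (merge, dist=0).
Iteration 1: edges from {merge} -> (compress, dist=1).
Iteration 2: edges from {compress} -> (test, dist=2).
Iteration 3: no outgoing edges from {test}; recursion stops.
SUM(dist) = 0 + 1 + 2 = 3.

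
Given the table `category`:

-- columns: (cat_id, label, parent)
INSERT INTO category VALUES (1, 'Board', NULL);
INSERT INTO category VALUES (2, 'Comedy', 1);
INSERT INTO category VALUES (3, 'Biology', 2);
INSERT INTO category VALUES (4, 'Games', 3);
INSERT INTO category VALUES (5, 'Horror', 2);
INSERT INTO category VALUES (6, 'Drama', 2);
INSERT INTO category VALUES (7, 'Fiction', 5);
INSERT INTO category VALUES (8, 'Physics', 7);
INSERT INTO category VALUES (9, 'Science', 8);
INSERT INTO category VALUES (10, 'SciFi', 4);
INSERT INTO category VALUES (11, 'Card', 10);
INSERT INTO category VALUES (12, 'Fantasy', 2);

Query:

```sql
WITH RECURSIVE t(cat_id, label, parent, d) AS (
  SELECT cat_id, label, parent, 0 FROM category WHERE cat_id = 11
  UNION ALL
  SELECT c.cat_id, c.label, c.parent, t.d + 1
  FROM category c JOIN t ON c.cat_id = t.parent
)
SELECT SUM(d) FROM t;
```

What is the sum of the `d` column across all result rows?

Base: cat_id=11 (Card), parent=10, d 0.
Iteration 1: join on cat_id=10 -> SciFi (id 10, parent=4, d 1).
Iteration 2: join on cat_id=4 -> Games (id 4, parent=3, d 2).
Iteration 3: join on cat_id=3 -> Biology (id 3, parent=2, d 3).
Iteration 4: join on cat_id=2 -> Comedy (id 2, parent=1, d 4).
Iteration 5: join on cat_id=1 -> Board (id 1, parent=NULL, d 5).
Iteration 6: parent is NULL; no match; recursion stops.
SUM(d) = 0 + 1 + 2 + 3 + 4 + 5 = 15.

15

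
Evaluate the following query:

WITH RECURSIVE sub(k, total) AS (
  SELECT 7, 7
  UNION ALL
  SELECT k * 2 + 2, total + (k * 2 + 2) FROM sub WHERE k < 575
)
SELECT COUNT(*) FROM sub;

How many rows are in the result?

8

Base: k=7, total=7.
Iteration 1: 7 < 575 holds -> k = 7 * 2 + 2 = 16, total = 7 + 16 = 23.
Iteration 2: 16 < 575 holds -> k = 16 * 2 + 2 = 34, total = 23 + 34 = 57.
Iteration 3: 34 < 575 holds -> k = 34 * 2 + 2 = 70, total = 57 + 70 = 127.
Iteration 4: 70 < 575 holds -> k = 70 * 2 + 2 = 142, total = 127 + 142 = 269.
Iteration 5: 142 < 575 holds -> k = 142 * 2 + 2 = 286, total = 269 + 286 = 555.
Iteration 6: 286 < 575 holds -> k = 286 * 2 + 2 = 574, total = 555 + 574 = 1129.
Iteration 7: 574 < 575 holds -> k = 574 * 2 + 2 = 1150, total = 1129 + 1150 = 2279.
Iteration 8: 1150 < 575 fails; recursion stops.
Total rows emitted: 8.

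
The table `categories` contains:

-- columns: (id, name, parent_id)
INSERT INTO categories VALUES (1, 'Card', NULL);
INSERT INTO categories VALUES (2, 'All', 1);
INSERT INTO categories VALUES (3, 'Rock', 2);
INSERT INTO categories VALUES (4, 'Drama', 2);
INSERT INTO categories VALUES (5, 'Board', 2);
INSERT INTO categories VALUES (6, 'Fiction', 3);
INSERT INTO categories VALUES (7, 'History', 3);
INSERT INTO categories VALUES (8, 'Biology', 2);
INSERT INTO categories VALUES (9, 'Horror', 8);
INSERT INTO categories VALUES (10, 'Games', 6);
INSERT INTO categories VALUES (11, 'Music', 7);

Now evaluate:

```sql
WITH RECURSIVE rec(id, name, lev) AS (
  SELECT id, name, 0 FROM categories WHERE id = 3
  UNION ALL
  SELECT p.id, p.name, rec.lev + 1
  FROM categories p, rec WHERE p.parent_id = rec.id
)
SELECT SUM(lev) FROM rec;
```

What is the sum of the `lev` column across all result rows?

6

Base: id=3 (Rock) at lev 0.
Iteration 1: rows with parent_id in {3} -> Fiction (id 6, lev 1), History (id 7, lev 1).
Iteration 2: rows with parent_id in {6,7} -> Games (id 10, lev 2), Music (id 11, lev 2).
Iteration 3: no rows with parent_id in {10,11}; recursion stops.
SUM(lev) = 0 + 1 + 1 + 2 + 2 = 6.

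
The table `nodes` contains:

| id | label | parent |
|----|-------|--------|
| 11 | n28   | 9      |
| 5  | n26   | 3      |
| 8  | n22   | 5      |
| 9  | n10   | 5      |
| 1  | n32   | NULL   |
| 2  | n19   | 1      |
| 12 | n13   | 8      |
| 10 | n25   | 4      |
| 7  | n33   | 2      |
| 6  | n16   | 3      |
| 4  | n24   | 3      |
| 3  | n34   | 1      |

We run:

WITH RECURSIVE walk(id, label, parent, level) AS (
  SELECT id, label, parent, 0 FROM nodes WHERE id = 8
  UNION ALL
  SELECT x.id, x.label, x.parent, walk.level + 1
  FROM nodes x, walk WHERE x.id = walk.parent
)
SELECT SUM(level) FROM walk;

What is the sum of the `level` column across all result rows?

6

Base: id=8 (n22), parent=5, level 0.
Iteration 1: join on id=5 -> n26 (id 5, parent=3, level 1).
Iteration 2: join on id=3 -> n34 (id 3, parent=1, level 2).
Iteration 3: join on id=1 -> n32 (id 1, parent=NULL, level 3).
Iteration 4: parent is NULL; no match; recursion stops.
SUM(level) = 0 + 1 + 2 + 3 = 6.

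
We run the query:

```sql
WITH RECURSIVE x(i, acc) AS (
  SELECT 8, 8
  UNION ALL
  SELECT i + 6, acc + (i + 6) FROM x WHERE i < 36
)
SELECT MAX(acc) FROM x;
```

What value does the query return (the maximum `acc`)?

Base: i=8, acc=8.
Iteration 1: 8 < 36 holds -> i = 8 + 6 = 14, acc = 8 + 14 = 22.
Iteration 2: 14 < 36 holds -> i = 14 + 6 = 20, acc = 22 + 20 = 42.
Iteration 3: 20 < 36 holds -> i = 20 + 6 = 26, acc = 42 + 26 = 68.
Iteration 4: 26 < 36 holds -> i = 26 + 6 = 32, acc = 68 + 32 = 100.
Iteration 5: 32 < 36 holds -> i = 32 + 6 = 38, acc = 100 + 38 = 138.
Iteration 6: 38 < 36 fails; recursion stops.
acc values: 8, 22, 42, 68, 100, 138; the maximum is 138.

138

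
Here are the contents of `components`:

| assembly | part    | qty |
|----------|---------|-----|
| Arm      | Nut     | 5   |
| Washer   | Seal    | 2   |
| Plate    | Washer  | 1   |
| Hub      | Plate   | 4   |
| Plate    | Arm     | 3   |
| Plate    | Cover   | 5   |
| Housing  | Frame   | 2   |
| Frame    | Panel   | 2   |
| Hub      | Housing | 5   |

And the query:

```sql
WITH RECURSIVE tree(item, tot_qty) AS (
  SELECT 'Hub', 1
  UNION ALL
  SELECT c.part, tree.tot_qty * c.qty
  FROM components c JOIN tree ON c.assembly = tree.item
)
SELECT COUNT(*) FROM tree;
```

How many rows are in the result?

Base: (Hub, tot_qty=1).
Iteration 1: components of {Hub} -> Housing = 1*5 = 5, Plate = 1*4 = 4.
Iteration 2: components of {Housing,Plate} -> Arm = 4*3 = 12, Cover = 4*5 = 20, Frame = 5*2 = 10, Washer = 4*1 = 4.
Iteration 3: components of {Arm,Cover,Frame,Washer} -> Nut = 12*5 = 60, Panel = 10*2 = 20, Seal = 4*2 = 8.
Iteration 4: no further components; recursion stops.
Total rows emitted: 10.

10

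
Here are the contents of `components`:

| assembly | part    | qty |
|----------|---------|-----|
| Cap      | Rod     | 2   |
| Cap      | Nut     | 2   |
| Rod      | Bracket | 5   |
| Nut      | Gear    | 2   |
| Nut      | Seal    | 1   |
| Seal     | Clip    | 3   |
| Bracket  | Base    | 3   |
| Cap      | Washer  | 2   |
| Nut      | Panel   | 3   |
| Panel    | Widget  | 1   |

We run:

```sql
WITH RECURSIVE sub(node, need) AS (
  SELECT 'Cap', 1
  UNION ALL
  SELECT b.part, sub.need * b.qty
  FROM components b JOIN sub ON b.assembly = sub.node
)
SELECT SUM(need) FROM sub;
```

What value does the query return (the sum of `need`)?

71

Base: (Cap, need=1).
Iteration 1: components of {Cap} -> Nut = 1*2 = 2, Rod = 1*2 = 2, Washer = 1*2 = 2.
Iteration 2: components of {Nut,Rod,Washer} -> Bracket = 2*5 = 10, Gear = 2*2 = 4, Panel = 2*3 = 6, Seal = 2*1 = 2.
Iteration 3: components of {Bracket,Gear,Panel,Seal} -> Base = 10*3 = 30, Clip = 2*3 = 6, Widget = 6*1 = 6.
Iteration 4: no further components; recursion stops.
SUM(need) = 1 + 2 + 2 + 2 + 10 + 4 + 2 + 6 + 30 + 6 + 6 = 71.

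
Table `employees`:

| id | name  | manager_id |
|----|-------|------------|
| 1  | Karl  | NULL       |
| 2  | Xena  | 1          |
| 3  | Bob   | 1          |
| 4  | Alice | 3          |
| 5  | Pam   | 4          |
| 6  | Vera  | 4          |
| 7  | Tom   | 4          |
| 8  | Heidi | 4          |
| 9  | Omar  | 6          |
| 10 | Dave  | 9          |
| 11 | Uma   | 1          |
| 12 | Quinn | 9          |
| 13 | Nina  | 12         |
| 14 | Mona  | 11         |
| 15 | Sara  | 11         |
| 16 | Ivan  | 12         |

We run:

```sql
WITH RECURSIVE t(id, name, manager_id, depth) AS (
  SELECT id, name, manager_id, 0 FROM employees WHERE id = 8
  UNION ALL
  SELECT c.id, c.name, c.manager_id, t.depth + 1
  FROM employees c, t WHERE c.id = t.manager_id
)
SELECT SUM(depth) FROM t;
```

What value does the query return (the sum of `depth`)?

6

Base: id=8 (Heidi), manager_id=4, depth 0.
Iteration 1: join on id=4 -> Alice (id 4, manager_id=3, depth 1).
Iteration 2: join on id=3 -> Bob (id 3, manager_id=1, depth 2).
Iteration 3: join on id=1 -> Karl (id 1, manager_id=NULL, depth 3).
Iteration 4: manager_id is NULL; no match; recursion stops.
SUM(depth) = 0 + 1 + 2 + 3 = 6.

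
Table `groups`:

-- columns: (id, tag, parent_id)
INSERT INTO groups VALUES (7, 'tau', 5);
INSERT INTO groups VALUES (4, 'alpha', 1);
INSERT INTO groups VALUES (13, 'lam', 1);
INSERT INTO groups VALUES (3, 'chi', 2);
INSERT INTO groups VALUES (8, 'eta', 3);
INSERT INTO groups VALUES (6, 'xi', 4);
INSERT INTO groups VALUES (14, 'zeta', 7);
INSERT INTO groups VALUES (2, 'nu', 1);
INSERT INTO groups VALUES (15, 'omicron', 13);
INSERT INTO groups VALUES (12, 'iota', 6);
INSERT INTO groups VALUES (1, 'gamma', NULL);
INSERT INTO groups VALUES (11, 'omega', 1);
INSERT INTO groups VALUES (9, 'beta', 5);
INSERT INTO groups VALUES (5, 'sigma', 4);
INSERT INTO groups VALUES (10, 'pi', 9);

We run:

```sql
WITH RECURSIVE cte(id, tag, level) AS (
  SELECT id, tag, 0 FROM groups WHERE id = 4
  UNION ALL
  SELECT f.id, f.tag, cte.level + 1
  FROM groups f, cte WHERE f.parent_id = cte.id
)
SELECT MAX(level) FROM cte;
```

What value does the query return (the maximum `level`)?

Base: id=4 (alpha) at level 0.
Iteration 1: rows with parent_id in {4} -> sigma (id 5, level 1), xi (id 6, level 1).
Iteration 2: rows with parent_id in {5,6} -> tau (id 7, level 2), beta (id 9, level 2), iota (id 12, level 2).
Iteration 3: rows with parent_id in {7,9,12} -> pi (id 10, level 3), zeta (id 14, level 3).
Iteration 4: no rows with parent_id in {10,14}; recursion stops.
level values: 0, 1, 1, 2, 2, 2, 3, 3; the maximum is 3.

3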